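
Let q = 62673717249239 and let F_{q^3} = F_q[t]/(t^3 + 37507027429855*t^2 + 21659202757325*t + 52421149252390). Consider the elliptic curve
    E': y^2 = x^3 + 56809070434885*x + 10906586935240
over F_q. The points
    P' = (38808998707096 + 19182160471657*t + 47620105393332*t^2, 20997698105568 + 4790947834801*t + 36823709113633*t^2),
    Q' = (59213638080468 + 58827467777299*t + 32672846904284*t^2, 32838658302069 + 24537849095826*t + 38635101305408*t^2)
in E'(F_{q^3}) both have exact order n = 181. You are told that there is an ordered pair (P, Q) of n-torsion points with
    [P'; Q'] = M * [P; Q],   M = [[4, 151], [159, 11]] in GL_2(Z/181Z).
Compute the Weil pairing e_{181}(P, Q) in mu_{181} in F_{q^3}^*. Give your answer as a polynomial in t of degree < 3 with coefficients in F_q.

14106302212366 + 59544951597400*t + 36704009124000*t^2

e_{181}(aP+bQ,cP+dQ) = e_{181}(P,Q)^(ad-bc); with (a,b,c,d)=(4,151,159,11) this gives the det-181 law.
4*11 - 151*159 = -23965; reduced mod 181: det = 108, inverse 119.
Double-and-add over 10110101: 8-1 doublings, 5-1 additions; each step l_{T,T}/v_{2T} or l_{T,P'}/v at Q'+S for random S.
So e_{181}(P',Q') = 60312270397064 + 19421927451470*t + 15163036322114*t^2.
Hence e(P,Q) = 14106302212366 + 59544951597400*t + 36704009124000*t^2 in F_{62673717249239^3}^*.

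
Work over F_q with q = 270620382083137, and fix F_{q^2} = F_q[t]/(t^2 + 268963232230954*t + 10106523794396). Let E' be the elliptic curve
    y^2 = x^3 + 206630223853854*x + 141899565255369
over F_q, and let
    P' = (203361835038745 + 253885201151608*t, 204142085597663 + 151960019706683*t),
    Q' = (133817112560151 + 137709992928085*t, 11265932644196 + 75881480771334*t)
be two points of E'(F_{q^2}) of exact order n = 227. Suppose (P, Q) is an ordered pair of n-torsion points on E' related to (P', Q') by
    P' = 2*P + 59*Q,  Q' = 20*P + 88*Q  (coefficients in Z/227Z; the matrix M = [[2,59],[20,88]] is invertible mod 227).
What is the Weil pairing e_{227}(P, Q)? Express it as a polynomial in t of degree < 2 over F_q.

69421326730968 + 62982246388721*t

Since e_{227}(P,P)=e_{227}(Q,Q)=1 and e_{227}(Q,P)=e_{227}(P,Q)^{-1}, expanding e_{227}(2*P + 59*Q,20*P + 88*Q) leaves e(P,Q)^det(M).
det(M) mod 227 = 131; its inverse in (Z/227)^* is 26 (check: 131*26 mod 227 = 1).
Build f_{227,P'} and f_{227,Q'} via the 8-bit ladder of 227=11100011_2; evaluate at shifted divisors; quotient in F_{270620382083137^2}.
Result: e(P',Q') = 77098904452695 + 188832436767407*t.
Raise to 26: e(P,Q) = 69421326730968 + 62982246388721*t in mu_{227}.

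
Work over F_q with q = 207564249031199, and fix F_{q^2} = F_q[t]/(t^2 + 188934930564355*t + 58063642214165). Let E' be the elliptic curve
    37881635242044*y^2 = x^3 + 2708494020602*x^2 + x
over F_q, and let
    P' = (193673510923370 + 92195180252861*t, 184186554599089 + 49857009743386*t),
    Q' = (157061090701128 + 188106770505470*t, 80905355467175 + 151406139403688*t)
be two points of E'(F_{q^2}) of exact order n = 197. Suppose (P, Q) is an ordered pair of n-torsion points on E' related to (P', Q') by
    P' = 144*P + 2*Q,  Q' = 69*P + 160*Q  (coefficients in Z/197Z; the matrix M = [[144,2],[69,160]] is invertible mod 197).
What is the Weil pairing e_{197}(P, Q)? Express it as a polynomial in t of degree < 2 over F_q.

Under M = [[144,2],[69,160]] in GL_2(Z/197), e_{197}(P',Q') = e_{197}(P,Q)^(144*160-2*69 mod 197).
det(M) mod 197 = 50; its inverse in (Z/197)^* is 67 (check: 50*67 mod 197 = 1).
Set x_W=53349729129448*u+54429572747424, y_W=53349729129448*v; then E': y_W^2=x_W^3+114024746797999*x_W+59616262591620.
Build f_{197,P'} and f_{197,Q'} via the 8-bit ladder of 197=11000101_2; evaluate at shifted divisors; quotient in F_{207564249031199^2}.
f_P(D_Q)/f_Q(D_P) = 128525008161145 + 41387367801457*t.
Thus e_{197}(P,Q) = 110587238315406 + 41599337691331*t.

110587238315406 + 41599337691331*t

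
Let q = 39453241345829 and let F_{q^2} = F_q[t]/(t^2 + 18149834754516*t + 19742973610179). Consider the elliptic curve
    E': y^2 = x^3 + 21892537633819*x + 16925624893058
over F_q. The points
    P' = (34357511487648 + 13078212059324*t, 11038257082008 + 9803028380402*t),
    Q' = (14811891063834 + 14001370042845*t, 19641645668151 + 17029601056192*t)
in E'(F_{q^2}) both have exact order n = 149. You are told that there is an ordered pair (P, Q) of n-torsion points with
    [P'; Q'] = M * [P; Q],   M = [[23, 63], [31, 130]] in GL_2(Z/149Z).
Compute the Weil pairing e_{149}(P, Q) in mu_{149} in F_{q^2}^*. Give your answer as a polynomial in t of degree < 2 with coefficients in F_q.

32496596124761 + 5491007075426*t

Since e_{149}(P,P)=e_{149}(Q,Q)=1 and e_{149}(Q,P)=e_{149}(P,Q)^{-1}, expanding e_{149}(23*P + 63*Q,31*P + 130*Q) leaves e(P,Q)^det(M).
23*130 - 63*31 = 1037; reduced mod 149: det = 143, inverse 124.
8-bit Miller (10010101) on E'/F_{39453241345829} with a'=21892537633819, b'=16925624893058: accumulate tangent/chord ratios at Q'+S and P'+S'.
e_{149}(P',Q') = 19247773363804 + 7547604149840*t.
Finally e_{149}(P,Q) = 32496596124761 + 5491007075426*t.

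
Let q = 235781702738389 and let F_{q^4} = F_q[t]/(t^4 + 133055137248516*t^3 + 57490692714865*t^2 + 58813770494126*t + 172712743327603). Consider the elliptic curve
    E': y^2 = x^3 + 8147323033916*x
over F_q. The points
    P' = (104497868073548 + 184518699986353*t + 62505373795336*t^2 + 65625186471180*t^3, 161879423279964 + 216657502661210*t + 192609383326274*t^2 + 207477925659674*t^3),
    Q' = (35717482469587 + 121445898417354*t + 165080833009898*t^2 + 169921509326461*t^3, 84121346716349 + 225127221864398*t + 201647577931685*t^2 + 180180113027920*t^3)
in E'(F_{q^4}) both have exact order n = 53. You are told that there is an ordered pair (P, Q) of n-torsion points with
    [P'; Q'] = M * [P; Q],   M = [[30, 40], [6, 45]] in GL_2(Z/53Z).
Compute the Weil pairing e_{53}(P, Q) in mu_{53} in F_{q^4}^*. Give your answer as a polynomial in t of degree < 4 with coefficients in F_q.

175016638387582 + 124106735012430*t + 138166135243504*t^2 + 232116930287755*t^3

The 53-Weil pairing on E[53] over F_{235781702738389} is alternating-bilinear: e_{53}(P',Q') = e_{53}(P,Q)^det(M).
30*45 - 40*6 = 1110; reduced mod 53: det = 50, inverse 35.
6-bit Miller (110101) on E'/F_{235781702738389} with a'=8147323033916, b'=0: accumulate tangent/chord ratios at Q'+S and P'+S'.
f_P(D_Q)/f_Q(D_P) = 150253372947540 + 135653026260322*t + 167799993926113*t^2 + 183301362053127*t^3.
Thus e_{53}(P,Q) = 175016638387582 + 124106735012430*t + 138166135243504*t^2 + 232116930287755*t^3.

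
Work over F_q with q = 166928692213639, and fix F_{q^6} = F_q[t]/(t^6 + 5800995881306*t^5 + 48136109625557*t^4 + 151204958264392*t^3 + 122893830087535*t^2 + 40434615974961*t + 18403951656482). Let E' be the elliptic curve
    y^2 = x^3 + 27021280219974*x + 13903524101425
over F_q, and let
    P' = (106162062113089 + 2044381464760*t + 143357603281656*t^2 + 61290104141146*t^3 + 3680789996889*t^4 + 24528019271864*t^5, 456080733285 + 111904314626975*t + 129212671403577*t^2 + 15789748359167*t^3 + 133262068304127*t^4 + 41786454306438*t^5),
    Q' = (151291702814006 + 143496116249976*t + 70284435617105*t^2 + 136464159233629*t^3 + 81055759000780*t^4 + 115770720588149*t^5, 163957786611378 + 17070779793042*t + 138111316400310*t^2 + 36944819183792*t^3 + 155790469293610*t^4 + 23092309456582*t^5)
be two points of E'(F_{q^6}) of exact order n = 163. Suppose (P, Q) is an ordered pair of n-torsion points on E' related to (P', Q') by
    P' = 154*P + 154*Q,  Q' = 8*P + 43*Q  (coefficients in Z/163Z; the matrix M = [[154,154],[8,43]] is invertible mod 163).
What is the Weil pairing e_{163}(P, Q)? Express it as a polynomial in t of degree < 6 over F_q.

The 163-Weil pairing on E[163] over F_{166928692213639} is alternating-bilinear: e_{163}(P',Q') = e_{163}(P,Q)^det(M).
Inverting 11 mod 163: 89. Thus e_{163}(P,Q) = e(P',Q')^{89}.
Run Miller on y^2=x^3+27021280219974*x+13903524101425 over F_{166928692213639}: ladder 10100011 (8 bits); e = f_P(D_Q)/f_Q(D_P).
f_P(D_Q)/f_Q(D_P) = 46513783938181 + 135491288443181*t + 104663347080954*t^2 + 116525509999897*t^3 + 157410626584743*t^4 + 60865159225213*t^5.
Thus e_{163}(P,Q) = 135702703828552 + 62660788166892*t + 76616276499057*t^2 + 123182171081726*t^3 + 140954972694685*t^4 + 142260092390420*t^5.

135702703828552 + 62660788166892*t + 76616276499057*t^2 + 123182171081726*t^3 + 140954972694685*t^4 + 142260092390420*t^5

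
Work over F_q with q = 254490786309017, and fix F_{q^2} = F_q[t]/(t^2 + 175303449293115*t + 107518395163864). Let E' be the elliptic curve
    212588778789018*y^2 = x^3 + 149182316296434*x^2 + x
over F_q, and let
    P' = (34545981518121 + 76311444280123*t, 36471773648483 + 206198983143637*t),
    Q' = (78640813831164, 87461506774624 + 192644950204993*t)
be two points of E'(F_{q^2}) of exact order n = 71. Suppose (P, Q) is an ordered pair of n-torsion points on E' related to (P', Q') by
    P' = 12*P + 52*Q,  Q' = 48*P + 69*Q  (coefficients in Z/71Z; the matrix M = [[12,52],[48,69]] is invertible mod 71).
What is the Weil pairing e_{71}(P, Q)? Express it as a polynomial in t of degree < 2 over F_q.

e_{71} is bilinear + alternating on E[71], so e_{71}(12*P + 52*Q, 48*P + 69*Q) = e_{71}(P,Q)^(12*69-52*48).
det M = 12*69 - 52*48 = -1668 = 36 (mod 71); 36^{-1} = 2 (mod 71).
Undo Montgomery via alpha=5343327046270, beta=6530831275578: (a',b')=(71537583850772,242324987764270) over F_{254490786309017}.
Build f_{71,P'} and f_{71,Q'} via the 7-bit ladder of 71=1000111_2; evaluate at shifted divisors; quotient in F_{254490786309017^2}.
So e_{71}(P',Q') = 94579668093851 + 167967632463732*t.
Finally e_{71}(P,Q) = 186951105871340 + 144090058264391*t.

186951105871340 + 144090058264391*t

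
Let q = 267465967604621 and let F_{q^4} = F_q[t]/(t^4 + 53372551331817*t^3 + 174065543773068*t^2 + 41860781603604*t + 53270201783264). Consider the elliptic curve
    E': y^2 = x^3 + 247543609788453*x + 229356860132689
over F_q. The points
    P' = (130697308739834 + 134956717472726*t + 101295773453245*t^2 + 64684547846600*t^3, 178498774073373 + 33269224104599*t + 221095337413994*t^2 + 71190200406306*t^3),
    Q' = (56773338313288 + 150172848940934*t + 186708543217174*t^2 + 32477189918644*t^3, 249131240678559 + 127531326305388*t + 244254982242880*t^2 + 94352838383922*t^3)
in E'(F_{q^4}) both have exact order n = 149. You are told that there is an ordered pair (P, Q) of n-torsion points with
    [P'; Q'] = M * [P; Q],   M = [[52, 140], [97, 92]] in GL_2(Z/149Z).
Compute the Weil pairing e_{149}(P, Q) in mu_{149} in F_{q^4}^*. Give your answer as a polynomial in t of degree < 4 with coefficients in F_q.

Alternating bilinearity on E[149] (values in mu_{149} in F_{267465967604621^4}) gives e(P',Q') = e(P,Q)^det(M).
Hence e(P,Q) = e(P',Q')^{119} where 119 = 144^{-1} mod 149.
Build f_{149,P'} and f_{149,Q'} via the 8-bit ladder of 149=10010101_2; evaluate at shifted divisors; quotient in F_{267465967604621^4}.
The quotient is 230603250533094 + 208679151926331*t + 65044974626601*t^2 + 72977544996222*t^3.
Raise to 119: e(P,Q) = 113327962800559 + 76018979682361*t + 257648587621467*t^2 + 104176755252756*t^3 in mu_{149}.

113327962800559 + 76018979682361*t + 257648587621467*t^2 + 104176755252756*t^3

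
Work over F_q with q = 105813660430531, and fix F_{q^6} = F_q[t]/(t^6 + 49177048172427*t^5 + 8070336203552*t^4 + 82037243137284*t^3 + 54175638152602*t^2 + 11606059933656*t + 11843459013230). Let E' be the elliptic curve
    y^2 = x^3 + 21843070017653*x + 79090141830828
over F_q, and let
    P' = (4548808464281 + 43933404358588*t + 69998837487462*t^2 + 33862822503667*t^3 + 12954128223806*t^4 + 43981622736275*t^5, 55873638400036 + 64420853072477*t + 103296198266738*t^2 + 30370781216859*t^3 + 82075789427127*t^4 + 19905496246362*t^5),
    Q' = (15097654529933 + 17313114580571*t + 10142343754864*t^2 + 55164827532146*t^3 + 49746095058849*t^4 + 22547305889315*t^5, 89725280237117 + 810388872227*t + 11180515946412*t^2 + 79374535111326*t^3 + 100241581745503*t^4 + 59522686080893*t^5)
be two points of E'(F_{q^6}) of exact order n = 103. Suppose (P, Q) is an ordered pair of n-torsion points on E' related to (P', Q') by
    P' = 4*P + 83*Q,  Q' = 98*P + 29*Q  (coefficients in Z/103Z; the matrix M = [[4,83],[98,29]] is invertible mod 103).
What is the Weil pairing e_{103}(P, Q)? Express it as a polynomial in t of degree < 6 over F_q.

The 103-Weil pairing on E[103] over F_{105813660430531} is alternating-bilinear: e_{103}(P',Q') = e_{103}(P,Q)^det(M).
Hence e(P,Q) = e(P',Q')^{58} where 58 = 16^{-1} mod 103.
Double-and-add over 1100111: 7-1 doublings, 5-1 additions; each step l_{T,T}/v_{2T} or l_{T,P'}/v at Q'+S for random S.
So e_{103}(P',Q') = 97364435008862 + 46273500818929*t + 75060771590698*t^2 + 87624023680491*t^3 + 7636767010285*t^4 + 59449318378465*t^5.
Finally e_{103}(P,Q) = 4082392571331 + 87437015954537*t + 24299836981016*t^2 + 100611826322546*t^3 + 92077337506517*t^4 + 49080130813277*t^5.

4082392571331 + 87437015954537*t + 24299836981016*t^2 + 100611826322546*t^3 + 92077337506517*t^4 + 49080130813277*t^5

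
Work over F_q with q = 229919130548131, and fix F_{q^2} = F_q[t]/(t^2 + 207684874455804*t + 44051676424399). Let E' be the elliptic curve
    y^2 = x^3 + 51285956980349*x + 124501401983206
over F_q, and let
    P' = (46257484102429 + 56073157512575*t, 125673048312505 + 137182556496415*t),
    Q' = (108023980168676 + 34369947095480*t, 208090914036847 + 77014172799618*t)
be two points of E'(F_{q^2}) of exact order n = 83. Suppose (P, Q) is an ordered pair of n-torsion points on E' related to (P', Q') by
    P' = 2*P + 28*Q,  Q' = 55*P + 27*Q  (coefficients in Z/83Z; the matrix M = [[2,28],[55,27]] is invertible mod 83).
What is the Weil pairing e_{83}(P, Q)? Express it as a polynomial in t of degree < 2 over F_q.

Since e_{83}(P,P)=e_{83}(Q,Q)=1 and e_{83}(Q,P)=e_{83}(P,Q)^{-1}, expanding e_{83}(2*P + 28*Q,55*P + 27*Q) leaves e(P,Q)^det(M).
det(M) mod 83 = 8; its inverse in (Z/83)^* is 52 (check: 8*52 mod 83 = 1).
Double-and-add over 1010011: 7-1 doublings, 4-1 additions; each step l_{T,T}/v_{2T} or l_{T,P'}/v at Q'+S for random S.
So e_{83}(P',Q') = 152720013914011 + 225385122656448*t.
Finally e_{83}(P,Q) = 4849690530237 + 34773243975589*t.

4849690530237 + 34773243975589*t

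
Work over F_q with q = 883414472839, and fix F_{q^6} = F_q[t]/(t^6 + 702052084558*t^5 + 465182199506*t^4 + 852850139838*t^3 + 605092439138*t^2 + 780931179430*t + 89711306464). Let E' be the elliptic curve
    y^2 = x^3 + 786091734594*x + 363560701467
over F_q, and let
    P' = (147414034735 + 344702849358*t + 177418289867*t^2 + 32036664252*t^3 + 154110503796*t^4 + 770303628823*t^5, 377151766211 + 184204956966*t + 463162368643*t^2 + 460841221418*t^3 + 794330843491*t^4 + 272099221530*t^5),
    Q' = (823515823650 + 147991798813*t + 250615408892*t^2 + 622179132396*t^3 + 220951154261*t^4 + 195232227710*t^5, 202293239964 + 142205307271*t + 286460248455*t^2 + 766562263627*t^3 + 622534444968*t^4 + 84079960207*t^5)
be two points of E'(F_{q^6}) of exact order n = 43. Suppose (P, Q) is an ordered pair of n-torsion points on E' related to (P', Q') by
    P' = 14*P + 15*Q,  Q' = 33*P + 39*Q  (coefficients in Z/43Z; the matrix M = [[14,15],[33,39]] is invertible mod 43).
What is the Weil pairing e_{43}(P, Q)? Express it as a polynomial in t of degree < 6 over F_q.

530286155625 + 209730365943*t + 303002790953*t^2 + 255442538590*t^3 + 303363044844*t^4 + 193190975988*t^5

Under M = [[14,15],[33,39]] in GL_2(Z/43), e_{43}(P',Q') = e_{43}(P,Q)^(14*39-15*33 mod 43).
det(M) mod 43 = 8; its inverse in (Z/43)^* is 27 (check: 8*27 mod 43 = 1).
Build f_{43,P'} and f_{43,Q'} via the 6-bit ladder of 43=101011_2; evaluate at shifted divisors; quotient in F_{883414472839^6}.
e_{43}(P',Q') = 863430685140 + 515391606451*t + 699043728459*t^2 + 743017299212*t^3 + 506640155756*t^4 + 279371659368*t^5.
Finally e_{43}(P,Q) = 530286155625 + 209730365943*t + 303002790953*t^2 + 255442538590*t^3 + 303363044844*t^4 + 193190975988*t^5.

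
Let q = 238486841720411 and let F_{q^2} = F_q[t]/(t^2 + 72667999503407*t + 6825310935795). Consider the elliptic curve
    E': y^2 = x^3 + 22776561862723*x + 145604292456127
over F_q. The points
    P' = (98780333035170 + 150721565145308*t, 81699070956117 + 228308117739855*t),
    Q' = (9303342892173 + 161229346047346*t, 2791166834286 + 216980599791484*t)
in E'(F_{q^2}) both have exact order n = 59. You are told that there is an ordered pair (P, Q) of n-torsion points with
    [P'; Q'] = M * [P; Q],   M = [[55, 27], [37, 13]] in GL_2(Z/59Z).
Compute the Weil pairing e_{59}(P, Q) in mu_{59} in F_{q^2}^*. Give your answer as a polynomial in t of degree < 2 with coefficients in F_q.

137314497170384 + 104093423922477*t

e_{59} is bilinear + alternating on E[59], so e_{59}(55*P + 27*Q, 37*P + 13*Q) = e_{59}(P,Q)^(55*13-27*37).
So e_{59}(P,Q) = e_{59}(P',Q')^{43}, since 11*43 = 1 mod 59.
n = 59 = (111011)_2 (6 bits, wt 5); accumulate f_{59,P'}(Q'+S)/f_{59,P'}(S) along the 5-step ladder.
f_P(D_Q)/f_Q(D_P) = 102191454436132 + 69003865139068*t.
e_{59}(P,Q) = (102191454436132 + 69003865139068*t)^{43} = 137314497170384 + 104093423922477*t.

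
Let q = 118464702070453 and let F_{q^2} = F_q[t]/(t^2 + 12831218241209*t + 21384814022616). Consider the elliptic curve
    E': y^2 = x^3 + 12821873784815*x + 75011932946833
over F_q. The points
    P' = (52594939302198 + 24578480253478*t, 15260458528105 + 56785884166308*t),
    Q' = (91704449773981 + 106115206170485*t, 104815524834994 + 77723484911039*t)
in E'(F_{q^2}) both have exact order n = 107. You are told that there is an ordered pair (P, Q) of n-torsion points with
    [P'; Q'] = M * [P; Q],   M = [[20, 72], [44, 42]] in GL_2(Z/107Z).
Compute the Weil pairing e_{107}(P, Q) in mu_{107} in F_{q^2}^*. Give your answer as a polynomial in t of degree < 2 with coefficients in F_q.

94215726814300 + 30201736639414*t

e_{107}(aP+bQ,cP+dQ) = e_{107}(P,Q)^(ad-bc); with (a,b,c,d)=(20,72,44,42) this gives the det-107 law.
20*42 - 72*44 = -2328; reduced mod 107: det = 26, inverse 70.
Run Miller on y^2=x^3+12821873784815*x+75011932946833 over F_{118464702070453}: ladder 1101011 (7 bits); e = f_P(D_Q)/f_Q(D_P).
Miller gives e_{107}(P',Q') = 39984646970748 + 45198869193598*t in F_{118464702070453^2}.
Finally e_{107}(P,Q) = 94215726814300 + 30201736639414*t.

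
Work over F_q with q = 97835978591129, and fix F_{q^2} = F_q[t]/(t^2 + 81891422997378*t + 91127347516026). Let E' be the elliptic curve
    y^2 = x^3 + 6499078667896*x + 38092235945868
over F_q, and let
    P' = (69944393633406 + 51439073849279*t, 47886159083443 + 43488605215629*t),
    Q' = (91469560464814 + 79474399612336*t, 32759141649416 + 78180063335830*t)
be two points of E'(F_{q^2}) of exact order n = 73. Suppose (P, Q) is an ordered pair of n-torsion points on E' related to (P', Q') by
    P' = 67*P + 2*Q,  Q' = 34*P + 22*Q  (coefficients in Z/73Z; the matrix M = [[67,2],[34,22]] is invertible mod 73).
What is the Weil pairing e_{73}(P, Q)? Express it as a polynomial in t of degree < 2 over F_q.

85449417577317 + 63594401521257*t

Under M = [[67,2],[34,22]] in GL_2(Z/73), e_{73}(P',Q') = e_{73}(P,Q)^(67*22-2*34 mod 73).
Hence e(P,Q) = e(P',Q')^{50} where 50 = 19^{-1} mod 73.
n = 73 = (1001001)_2 (7 bits, wt 3); accumulate f_{73,P'}(Q'+S)/f_{73,P'}(S) along the 6-step ladder.
e_{73}(P',Q') = 27500970977783 + 27671752932364*t.
Thus e_{73}(P,Q) = 85449417577317 + 63594401521257*t.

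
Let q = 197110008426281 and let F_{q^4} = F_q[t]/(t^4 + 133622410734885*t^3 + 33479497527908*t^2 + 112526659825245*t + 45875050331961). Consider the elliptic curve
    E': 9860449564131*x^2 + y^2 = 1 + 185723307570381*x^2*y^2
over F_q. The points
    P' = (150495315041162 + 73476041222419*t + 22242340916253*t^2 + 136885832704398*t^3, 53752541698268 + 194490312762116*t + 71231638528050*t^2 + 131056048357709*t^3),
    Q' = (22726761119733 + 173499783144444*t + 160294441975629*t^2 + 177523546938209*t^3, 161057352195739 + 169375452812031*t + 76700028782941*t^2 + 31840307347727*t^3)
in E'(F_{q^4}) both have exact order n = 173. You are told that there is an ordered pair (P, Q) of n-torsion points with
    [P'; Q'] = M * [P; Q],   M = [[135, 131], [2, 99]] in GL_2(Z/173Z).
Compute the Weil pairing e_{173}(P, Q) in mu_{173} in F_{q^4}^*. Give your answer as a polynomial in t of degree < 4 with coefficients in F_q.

Alternating bilinearity on E[173] (values in mu_{173} in F_{197110008426281^4}) gives e(P',Q') = e(P,Q)^det(M).
Inverting 128 mod 173: 123. Thus e_{173}(P,Q) = e(P',Q')^{123}.
Edwards->Montgomery: u=(1+y)/(1-y), v=u/x -> 76515982195036v^2=u^3+3670305471948u^2+u; then x_W=54589289711578u+32597292855752: y^2=x^3+175894070906651*x.
Build f_{173,P'} and f_{173,Q'} via the 8-bit ladder of 173=10101101_2; evaluate at shifted divisors; quotient in F_{197110008426281^4}.
f_P(D_Q)/f_Q(D_P) = 11063596333932 + 892333453432*t + 16483138521886*t^2 + 1576978940155*t^3.
(11063596333932 + 892333453432*t + 16483138521886*t^2 + 1576978940155*t^3)^{123} mod (197110008426281,f) = 72151117233780 + 167885362754160*t + 105122409247030*t^2 + 36513957452176*t^3.

72151117233780 + 167885362754160*t + 105122409247030*t^2 + 36513957452176*t^3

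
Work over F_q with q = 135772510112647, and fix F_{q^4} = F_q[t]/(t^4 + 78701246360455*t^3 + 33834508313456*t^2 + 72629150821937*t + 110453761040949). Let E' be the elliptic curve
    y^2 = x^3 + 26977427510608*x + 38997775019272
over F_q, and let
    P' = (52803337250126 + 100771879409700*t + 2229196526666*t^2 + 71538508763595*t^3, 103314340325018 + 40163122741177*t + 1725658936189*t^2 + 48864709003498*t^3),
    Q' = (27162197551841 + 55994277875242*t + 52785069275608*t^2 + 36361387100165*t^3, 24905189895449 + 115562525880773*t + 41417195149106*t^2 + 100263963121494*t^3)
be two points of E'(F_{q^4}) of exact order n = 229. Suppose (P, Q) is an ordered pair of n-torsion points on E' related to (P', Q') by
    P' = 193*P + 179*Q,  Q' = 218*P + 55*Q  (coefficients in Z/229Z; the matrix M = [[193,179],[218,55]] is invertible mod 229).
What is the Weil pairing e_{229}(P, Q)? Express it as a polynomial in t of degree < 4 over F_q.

19280582705899 + 46422816722761*t + 104367039400029*t^2 + 91036377878680*t^3

e_{229}(aP+bQ,cP+dQ) = e_{229}(P,Q)^(ad-bc); with (a,b,c,d)=(193,179,218,55) this gives the det-229 law.
det M = 193*55 - 179*218 = -28407 = 218 (mod 229); 218^{-1} = 104 (mod 229).
Miller loop for e_{229} over F_{135772510112647^4}: bits of 229 = 11100101; 7 double steps + 4 add steps, l/v at each.
f_P(D_Q)/f_Q(D_P) = 40168103456274 + 77723723702764*t + 57210665192742*t^2 + 120323272690157*t^3.
Finally e_{229}(P,Q) = 19280582705899 + 46422816722761*t + 104367039400029*t^2 + 91036377878680*t^3.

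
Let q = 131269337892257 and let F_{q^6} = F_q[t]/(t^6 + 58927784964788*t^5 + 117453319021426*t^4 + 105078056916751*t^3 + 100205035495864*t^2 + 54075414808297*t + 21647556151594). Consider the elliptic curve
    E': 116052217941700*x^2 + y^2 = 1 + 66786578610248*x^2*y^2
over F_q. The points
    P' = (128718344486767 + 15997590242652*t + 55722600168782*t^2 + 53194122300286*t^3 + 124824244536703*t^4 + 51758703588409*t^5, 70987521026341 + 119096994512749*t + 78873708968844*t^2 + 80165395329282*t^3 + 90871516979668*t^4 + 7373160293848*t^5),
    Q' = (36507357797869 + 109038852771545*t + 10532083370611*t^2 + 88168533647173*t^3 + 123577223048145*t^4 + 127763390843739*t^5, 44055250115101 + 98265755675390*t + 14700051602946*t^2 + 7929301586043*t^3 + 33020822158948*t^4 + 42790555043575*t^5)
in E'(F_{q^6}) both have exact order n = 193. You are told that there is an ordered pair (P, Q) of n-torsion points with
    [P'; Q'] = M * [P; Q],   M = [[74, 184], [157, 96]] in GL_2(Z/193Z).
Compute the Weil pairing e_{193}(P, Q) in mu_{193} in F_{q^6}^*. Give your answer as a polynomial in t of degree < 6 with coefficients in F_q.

100881306692933 + 37251918993886*t + 92854599381007*t^2 + 117671874749688*t^3 + 116933093367442*t^4 + 23770277890542*t^5

Since e_{193}(P,P)=e_{193}(Q,Q)=1 and e_{193}(Q,P)=e_{193}(P,Q)^{-1}, expanding e_{193}(74*P + 184*Q,157*P + 96*Q) leaves e(P,Q)^det(M).
74*96 - 184*157 = -21784; reduced mod 193: det = 25, inverse 139.
Edwards a_E,d_E -> Montgomery A=77678041729825,B=30827128885037 -> Weierstrass 81501171649987,48961916452878 via alpha=30473132758658,beta=12316409832863.
Miller loop for e_{193} over F_{131269337892257^6}: bits of 193 = 11000001; 7 double steps + 2 add steps, l/v at each.
Result: e(P',Q') = 40463647679184 + 54559875318527*t + 116995329378478*t^2 + 102913766756937*t^3 + 28886739449886*t^4 + 73164419373399*t^5.
Raise to 139: e(P,Q) = 100881306692933 + 37251918993886*t + 92854599381007*t^2 + 117671874749688*t^3 + 116933093367442*t^4 + 23770277890542*t^5 in mu_{193}.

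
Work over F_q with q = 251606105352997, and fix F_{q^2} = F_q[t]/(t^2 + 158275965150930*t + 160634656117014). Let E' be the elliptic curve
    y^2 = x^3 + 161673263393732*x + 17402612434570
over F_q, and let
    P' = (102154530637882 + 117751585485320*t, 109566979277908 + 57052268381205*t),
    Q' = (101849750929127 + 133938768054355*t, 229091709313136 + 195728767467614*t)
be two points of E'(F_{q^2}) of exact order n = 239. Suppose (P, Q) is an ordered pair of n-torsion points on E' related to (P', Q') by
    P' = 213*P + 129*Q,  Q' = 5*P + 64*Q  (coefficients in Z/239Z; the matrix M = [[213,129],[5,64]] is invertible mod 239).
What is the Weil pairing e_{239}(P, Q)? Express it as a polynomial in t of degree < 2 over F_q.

Alternating bilinearity on E[239] (values in mu_{239} in F_{251606105352997^2}) gives e(P',Q') = e(P,Q)^det(M).
det M = 213*64 - 129*5 = 12987 = 81 (mod 239); 81^{-1} = 180 (mod 239).
n = 239 = (11101111)_2 (8 bits, wt 7); accumulate f_{239,P'}(Q'+S)/f_{239,P'}(S) along the 7-step ladder.
So e_{239}(P',Q') = 38258744845105 + 250910170047933*t.
Thus e_{239}(P,Q) = 115984530942091 + 242454923620444*t.

115984530942091 + 242454923620444*t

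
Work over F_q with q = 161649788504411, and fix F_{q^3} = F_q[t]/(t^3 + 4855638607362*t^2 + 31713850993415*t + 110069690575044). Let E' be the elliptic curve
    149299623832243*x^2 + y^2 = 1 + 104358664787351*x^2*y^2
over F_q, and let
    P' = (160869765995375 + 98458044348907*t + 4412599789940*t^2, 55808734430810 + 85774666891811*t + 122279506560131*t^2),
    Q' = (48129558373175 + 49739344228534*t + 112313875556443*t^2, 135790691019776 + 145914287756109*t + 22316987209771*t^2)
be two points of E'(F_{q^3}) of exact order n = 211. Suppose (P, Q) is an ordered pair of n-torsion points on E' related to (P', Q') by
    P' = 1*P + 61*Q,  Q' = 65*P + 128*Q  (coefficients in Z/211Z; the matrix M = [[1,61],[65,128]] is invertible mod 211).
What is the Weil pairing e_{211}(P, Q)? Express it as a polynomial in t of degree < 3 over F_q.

Since e_{211}(P,P)=e_{211}(Q,Q)=1 and e_{211}(Q,P)=e_{211}(P,Q)^{-1}, expanding e_{211}(1*P + 61*Q,65*P + 128*Q) leaves e(P,Q)^det(M).
det(M) mod 211 = 172; its inverse in (Z/211)^* is 119 (check: 172*119 mod 211 = 1).
Map (x,y)_Ed via u=(1+y)/(1-y), v=(1+y)/((1-y)x) to Montgomery A=122494182879821,B=33261198499157; then to (a',b')=(14516137147672,93809530736511).
n = 211 = (11010011)_2 (8 bits, wt 5); accumulate f_{211,P'}(Q'+S)/f_{211,P'}(S) along the 7-step ladder.
The quotient is 128957137724092 + 15441261411333*t + 11662355468361*t^2.
e_{211}(P,Q) = (128957137724092 + 15441261411333*t + 11662355468361*t^2)^{119} = 85291761371094 + 146868019248418*t + 153347037521423*t^2.

85291761371094 + 146868019248418*t + 153347037521423*t^2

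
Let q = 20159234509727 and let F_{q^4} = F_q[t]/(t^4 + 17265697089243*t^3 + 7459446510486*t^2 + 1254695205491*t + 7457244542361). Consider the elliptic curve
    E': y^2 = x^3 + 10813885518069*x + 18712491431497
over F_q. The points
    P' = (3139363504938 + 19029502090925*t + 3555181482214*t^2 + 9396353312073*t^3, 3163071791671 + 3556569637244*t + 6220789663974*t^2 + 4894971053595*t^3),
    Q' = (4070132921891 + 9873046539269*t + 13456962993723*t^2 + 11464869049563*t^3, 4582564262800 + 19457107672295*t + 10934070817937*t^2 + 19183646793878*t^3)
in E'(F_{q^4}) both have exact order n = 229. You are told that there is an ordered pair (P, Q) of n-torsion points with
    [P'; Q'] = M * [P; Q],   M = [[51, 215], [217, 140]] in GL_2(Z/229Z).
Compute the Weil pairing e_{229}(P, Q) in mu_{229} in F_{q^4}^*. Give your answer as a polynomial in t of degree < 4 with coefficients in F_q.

3531480408840 + 6018069167444*t + 11430138796709*t^2 + 15743624993414*t^3

Alternating bilinearity on E[229] (values in mu_{229} in F_{20159234509727^4}) gives e(P',Q') = e(P,Q)^det(M).
51*140 - 215*217 = -39515; reduced mod 229: det = 102, inverse 119.
8-bit Miller (11100101) on E'/F_{20159234509727} with a'=10813885518069, b'=18712491431497: accumulate tangent/chord ratios at Q'+S and P'+S'.
e_{229}(P',Q') = 10910561955461 + 4687724073928*t + 8308123648204*t^2 + 4267195088395*t^3.
(10910561955461 + 4687724073928*t + 8308123648204*t^2 + 4267195088395*t^3)^{119} mod (20159234509727,f) = 3531480408840 + 6018069167444*t + 11430138796709*t^2 + 15743624993414*t^3.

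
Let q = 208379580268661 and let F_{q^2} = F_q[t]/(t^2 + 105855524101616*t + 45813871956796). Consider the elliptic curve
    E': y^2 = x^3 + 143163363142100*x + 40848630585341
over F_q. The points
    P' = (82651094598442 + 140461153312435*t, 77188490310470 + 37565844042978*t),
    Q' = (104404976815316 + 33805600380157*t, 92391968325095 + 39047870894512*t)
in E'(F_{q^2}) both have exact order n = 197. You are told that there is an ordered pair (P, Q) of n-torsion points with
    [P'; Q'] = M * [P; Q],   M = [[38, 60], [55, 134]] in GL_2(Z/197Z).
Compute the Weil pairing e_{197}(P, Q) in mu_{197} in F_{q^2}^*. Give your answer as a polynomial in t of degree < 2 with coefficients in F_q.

e_{197}(aP+bQ,cP+dQ) = e_{197}(P,Q)^(ad-bc); with (a,b,c,d)=(38,60,55,134) this gives the det-197 law.
Inverting 19 mod 197: 83. Thus e_{197}(P,Q) = e(P',Q')^{83}.
n = 197 = (11000101)_2 (8 bits, wt 4); accumulate f_{197,P'}(Q'+S)/f_{197,P'}(S) along the 7-step ladder.
Result: e(P',Q') = 74821808636249 + 105639698451542*t.
(74821808636249 + 105639698451542*t)^{83} mod (208379580268661,f) = 119022376336228 + 132237300915822*t.

119022376336228 + 132237300915822*t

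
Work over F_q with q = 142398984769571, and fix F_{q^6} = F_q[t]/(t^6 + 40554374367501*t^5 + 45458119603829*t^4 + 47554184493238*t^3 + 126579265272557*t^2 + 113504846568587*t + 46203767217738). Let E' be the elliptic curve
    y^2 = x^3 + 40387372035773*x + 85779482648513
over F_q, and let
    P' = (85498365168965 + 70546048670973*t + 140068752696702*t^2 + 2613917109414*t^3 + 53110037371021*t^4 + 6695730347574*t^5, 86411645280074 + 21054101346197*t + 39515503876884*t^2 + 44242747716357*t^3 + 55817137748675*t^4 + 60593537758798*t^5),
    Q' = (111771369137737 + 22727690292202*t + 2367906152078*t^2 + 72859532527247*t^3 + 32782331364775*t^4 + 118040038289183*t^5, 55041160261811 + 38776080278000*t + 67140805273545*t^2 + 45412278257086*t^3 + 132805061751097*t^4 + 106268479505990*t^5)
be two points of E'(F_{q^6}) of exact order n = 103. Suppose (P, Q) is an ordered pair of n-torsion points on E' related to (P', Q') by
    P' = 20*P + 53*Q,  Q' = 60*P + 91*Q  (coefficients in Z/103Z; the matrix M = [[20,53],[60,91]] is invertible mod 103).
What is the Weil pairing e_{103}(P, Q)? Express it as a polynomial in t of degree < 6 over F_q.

27497839549163 + 41388439161947*t + 98782368506190*t^2 + 15714534306579*t^3 + 124412297901900*t^4 + 32044975275949*t^5

The 103-Weil pairing on E[103] over F_{142398984769571} is alternating-bilinear: e_{103}(P',Q') = e_{103}(P,Q)^det(M).
So e_{103}(P,Q) = e_{103}(P',Q')^{49}, since 82*49 = 1 mod 103.
7-bit Miller (1100111) on E'/F_{142398984769571} with a'=40387372035773, b'=85779482648513: accumulate tangent/chord ratios at Q'+S and P'+S'.
f_P(D_Q)/f_Q(D_P) = 53182472012188 + 85996163186108*t + 46629719977716*t^2 + 48610287908180*t^3 + 97857565578774*t^4 + 66821638657997*t^5.
Thus e_{103}(P,Q) = 27497839549163 + 41388439161947*t + 98782368506190*t^2 + 15714534306579*t^3 + 124412297901900*t^4 + 32044975275949*t^5.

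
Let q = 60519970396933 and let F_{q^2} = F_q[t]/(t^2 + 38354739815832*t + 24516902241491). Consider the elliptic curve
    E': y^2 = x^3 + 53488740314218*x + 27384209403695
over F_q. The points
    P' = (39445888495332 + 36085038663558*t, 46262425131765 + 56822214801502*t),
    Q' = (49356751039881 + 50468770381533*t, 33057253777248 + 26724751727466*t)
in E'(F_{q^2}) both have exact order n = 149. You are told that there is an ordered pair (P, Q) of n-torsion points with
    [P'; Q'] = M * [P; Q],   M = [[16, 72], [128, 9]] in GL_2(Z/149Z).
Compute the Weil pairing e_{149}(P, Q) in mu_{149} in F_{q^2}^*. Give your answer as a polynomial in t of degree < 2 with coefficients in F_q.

7571004813265 + 7410369356164*t

The 149-Weil pairing on E[149] over F_{60519970396933} is alternating-bilinear: e_{149}(P',Q') = e_{149}(P,Q)^det(M).
So e_{149}(P,Q) = e_{149}(P',Q')^{114}, since 17*114 = 1 mod 149.
Double-and-add over 10010101: 8-1 doublings, 4-1 additions; each step l_{T,T}/v_{2T} or l_{T,P'}/v at Q'+S for random S.
Miller gives e_{149}(P',Q') = 39139864886445 + 11726859884388*t in F_{60519970396933^2}.
Raise to 114: e(P,Q) = 7571004813265 + 7410369356164*t in mu_{149}.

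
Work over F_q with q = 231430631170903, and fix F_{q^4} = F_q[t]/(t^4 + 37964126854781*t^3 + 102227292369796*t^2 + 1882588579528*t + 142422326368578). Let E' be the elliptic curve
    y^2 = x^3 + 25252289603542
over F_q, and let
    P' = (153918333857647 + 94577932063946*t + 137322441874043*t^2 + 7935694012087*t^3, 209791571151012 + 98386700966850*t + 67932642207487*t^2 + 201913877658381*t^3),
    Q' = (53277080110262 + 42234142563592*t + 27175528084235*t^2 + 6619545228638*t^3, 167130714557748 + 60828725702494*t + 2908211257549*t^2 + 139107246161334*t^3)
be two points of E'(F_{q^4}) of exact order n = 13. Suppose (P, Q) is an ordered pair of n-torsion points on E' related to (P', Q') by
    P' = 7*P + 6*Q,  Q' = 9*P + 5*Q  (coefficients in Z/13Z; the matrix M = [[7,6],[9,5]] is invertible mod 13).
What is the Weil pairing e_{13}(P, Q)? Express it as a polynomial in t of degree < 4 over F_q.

e_{13} is bilinear + alternating on E[13], so e_{13}(7*P + 6*Q, 9*P + 5*Q) = e_{13}(P,Q)^(7*5-6*9).
det M = 7*5 - 6*9 = -19 = 7 (mod 13); 7^{-1} = 2 (mod 13).
4-bit Miller (1101) on E'/F_{231430631170903} with a'=0, b'=25252289603542: accumulate tangent/chord ratios at Q'+S and P'+S'.
e_{13}(P',Q') = 119100210052244 + 43963128518117*t + 116045442794698*t^2 + 186675574292670*t^3.
Thus e_{13}(P,Q) = 109052011527387 + 194384344751630*t + 196885147232752*t^2 + 15907149275088*t^3.

109052011527387 + 194384344751630*t + 196885147232752*t^2 + 15907149275088*t^3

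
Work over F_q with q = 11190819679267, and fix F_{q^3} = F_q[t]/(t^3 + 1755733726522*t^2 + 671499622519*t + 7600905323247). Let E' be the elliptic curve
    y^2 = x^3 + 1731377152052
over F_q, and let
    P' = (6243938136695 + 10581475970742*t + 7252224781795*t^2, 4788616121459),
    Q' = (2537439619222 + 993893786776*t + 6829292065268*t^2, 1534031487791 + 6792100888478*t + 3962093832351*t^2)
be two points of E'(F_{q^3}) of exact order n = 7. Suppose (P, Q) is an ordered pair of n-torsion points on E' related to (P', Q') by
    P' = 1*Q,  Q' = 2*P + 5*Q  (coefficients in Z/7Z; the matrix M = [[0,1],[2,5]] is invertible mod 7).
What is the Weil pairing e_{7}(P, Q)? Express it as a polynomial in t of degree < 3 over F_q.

The 7-Weil pairing on E[7] over F_{11190819679267} is alternating-bilinear: e_{7}(P',Q') = e_{7}(P,Q)^det(M).
So e_{7}(P,Q) = e_{7}(P',Q')^{3}, since 5*3 = 1 mod 7.
Double-and-add over 111: 3-1 doublings, 3-1 additions; each step l_{T,T}/v_{2T} or l_{T,P'}/v at Q'+S for random S.
So e_{7}(P',Q') = 107645373475 + 1906609970011*t + 10129139825454*t^2.
Finally e_{7}(P,Q) = 1230915526398 + 4807426688531*t + 2995441946879*t^2.

1230915526398 + 4807426688531*t + 2995441946879*t^2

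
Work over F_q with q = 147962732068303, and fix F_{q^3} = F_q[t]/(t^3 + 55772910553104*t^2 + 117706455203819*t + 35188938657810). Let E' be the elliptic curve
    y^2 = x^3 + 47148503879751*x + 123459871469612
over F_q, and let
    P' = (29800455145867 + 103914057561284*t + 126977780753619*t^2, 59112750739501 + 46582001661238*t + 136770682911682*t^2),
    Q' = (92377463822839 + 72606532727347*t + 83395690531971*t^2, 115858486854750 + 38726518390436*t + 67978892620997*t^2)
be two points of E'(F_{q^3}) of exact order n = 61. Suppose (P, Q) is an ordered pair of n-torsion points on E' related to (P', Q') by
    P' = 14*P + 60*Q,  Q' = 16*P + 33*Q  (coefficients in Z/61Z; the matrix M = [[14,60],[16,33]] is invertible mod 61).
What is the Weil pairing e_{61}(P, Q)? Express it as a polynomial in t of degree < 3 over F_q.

Since e_{61}(P,P)=e_{61}(Q,Q)=1 and e_{61}(Q,P)=e_{61}(P,Q)^{-1}, expanding e_{61}(14*P + 60*Q,16*P + 33*Q) leaves e(P,Q)^det(M).
So e_{61}(P,Q) = e_{61}(P',Q')^{6}, since 51*6 = 1 mod 61.
Build f_{61,P'} and f_{61,Q'} via the 6-bit ladder of 61=111101_2; evaluate at shifted divisors; quotient in F_{147962732068303^3}.
Result: e(P',Q') = 71824125785025 + 75290419872197*t + 32296025967775*t^2.
Raise to 6: e(P,Q) = 108977345768961 + 84708918665104*t + 56785682196317*t^2 in mu_{61}.

108977345768961 + 84708918665104*t + 56785682196317*t^2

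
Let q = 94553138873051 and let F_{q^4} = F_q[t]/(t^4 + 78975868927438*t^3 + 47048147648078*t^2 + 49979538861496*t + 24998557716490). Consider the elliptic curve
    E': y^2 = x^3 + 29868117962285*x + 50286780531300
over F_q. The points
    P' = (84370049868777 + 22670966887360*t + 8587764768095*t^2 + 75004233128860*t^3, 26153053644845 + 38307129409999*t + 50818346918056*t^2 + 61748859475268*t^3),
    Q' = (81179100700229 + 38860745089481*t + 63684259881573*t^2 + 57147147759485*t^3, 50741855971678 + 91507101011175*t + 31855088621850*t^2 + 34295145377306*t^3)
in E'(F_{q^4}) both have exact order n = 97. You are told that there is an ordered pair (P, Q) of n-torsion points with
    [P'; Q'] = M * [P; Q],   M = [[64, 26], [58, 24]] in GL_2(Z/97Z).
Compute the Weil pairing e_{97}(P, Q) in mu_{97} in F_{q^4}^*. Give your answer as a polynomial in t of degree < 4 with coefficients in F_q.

50378697930109 + 35240363727195*t + 25546983780982*t^2 + 2391727539445*t^3

Since e_{97}(P,P)=e_{97}(Q,Q)=1 and e_{97}(Q,P)=e_{97}(P,Q)^{-1}, expanding e_{97}(64*P + 26*Q,58*P + 24*Q) leaves e(P,Q)^det(M).
Inverting 28 mod 97: 52. Thus e_{97}(P,Q) = e(P',Q')^{52}.
Miller loop for e_{97} over F_{94553138873051^4}: bits of 97 = 1100001; 6 double steps + 2 add steps, l/v at each.
f_P(D_Q)/f_Q(D_P) = 48614421139309 + 2002316919503*t + 40628449800821*t^2 + 56030201442534*t^3.
e_{97}(P,Q) = (48614421139309 + 2002316919503*t + 40628449800821*t^2 + 56030201442534*t^3)^{52} = 50378697930109 + 35240363727195*t + 25546983780982*t^2 + 2391727539445*t^3.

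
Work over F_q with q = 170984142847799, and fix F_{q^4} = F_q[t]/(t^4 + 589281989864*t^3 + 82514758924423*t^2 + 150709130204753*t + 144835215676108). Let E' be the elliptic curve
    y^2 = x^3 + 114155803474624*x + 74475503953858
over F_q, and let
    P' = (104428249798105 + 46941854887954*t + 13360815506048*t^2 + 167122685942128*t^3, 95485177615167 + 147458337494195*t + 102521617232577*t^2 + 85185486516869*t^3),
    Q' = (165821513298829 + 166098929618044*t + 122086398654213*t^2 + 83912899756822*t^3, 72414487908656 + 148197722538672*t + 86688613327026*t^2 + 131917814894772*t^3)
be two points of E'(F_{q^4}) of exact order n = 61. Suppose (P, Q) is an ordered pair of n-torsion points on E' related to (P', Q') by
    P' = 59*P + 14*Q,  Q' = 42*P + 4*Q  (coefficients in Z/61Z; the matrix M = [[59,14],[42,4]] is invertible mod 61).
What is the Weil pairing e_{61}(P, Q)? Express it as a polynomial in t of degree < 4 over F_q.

The 61-Weil pairing on E[61] over F_{170984142847799} is alternating-bilinear: e_{61}(P',Q') = e_{61}(P,Q)^det(M).
det(M) mod 61 = 14; its inverse in (Z/61)^* is 48 (check: 14*48 mod 61 = 1).
6-bit Miller (111101) on E'/F_{170984142847799} with a'=114155803474624, b'=74475503953858: accumulate tangent/chord ratios at Q'+S and P'+S'.
e_{61}(P',Q') = 137639378670028 + 121005640658960*t + 18960906933302*t^2 + 164665065362594*t^3.
(137639378670028 + 121005640658960*t + 18960906933302*t^2 + 164665065362594*t^3)^{48} mod (170984142847799,f) = 72578575191186 + 61563357929746*t + 9604108003878*t^2 + 29789406184944*t^3.

72578575191186 + 61563357929746*t + 9604108003878*t^2 + 29789406184944*t^3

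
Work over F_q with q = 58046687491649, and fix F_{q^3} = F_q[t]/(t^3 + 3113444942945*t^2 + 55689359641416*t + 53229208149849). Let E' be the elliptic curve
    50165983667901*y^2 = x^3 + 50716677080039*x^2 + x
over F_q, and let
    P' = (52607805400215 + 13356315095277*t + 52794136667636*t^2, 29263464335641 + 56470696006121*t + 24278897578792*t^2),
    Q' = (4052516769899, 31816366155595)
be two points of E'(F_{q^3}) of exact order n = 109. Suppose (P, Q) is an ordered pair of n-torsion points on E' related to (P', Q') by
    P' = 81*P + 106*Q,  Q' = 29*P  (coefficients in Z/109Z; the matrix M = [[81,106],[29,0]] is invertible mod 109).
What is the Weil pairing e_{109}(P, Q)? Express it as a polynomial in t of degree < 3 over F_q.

38699925282810 + 51450827573531*t + 34577925895948*t^2

Alternating bilinearity on E[109] (values in mu_{109} in F_{58046687491649^3}) gives e(P',Q') = e(P,Q)^det(M).
81*0 - 106*29 = -3074; reduced mod 109: det = 87, inverse 104.
Set x_W=13411552402892*u+3979906387921, y_W=13411552402892*v; then E': y_W^2=x_W^3+14284676193993*x_W.
n = 109 = (1101101)_2 (7 bits, wt 5); accumulate f_{109,P'}(Q'+S)/f_{109,P'}(S) along the 6-step ladder.
f_P(D_Q)/f_Q(D_P) = 41958709044041 + 25192695169421*t + 38650353311188*t^2.
Raise to 104: e(P,Q) = 38699925282810 + 51450827573531*t + 34577925895948*t^2 in mu_{109}.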